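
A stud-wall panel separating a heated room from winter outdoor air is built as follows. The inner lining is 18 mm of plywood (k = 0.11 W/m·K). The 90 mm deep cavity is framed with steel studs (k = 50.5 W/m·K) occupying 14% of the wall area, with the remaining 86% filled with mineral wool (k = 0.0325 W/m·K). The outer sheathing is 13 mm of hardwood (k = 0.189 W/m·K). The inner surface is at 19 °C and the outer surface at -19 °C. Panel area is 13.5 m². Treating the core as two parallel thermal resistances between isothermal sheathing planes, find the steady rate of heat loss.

Q ≈ 2090 W

Sheathing layers in series; stud and cavity paths in parallel between them.
R_inner = 0.018/(0.11×13.5) = 0.01212 K/W
R_stud  = 0.09/(50.5×0.14×13.5) = 9.43×10^-4 K/W
R_cav   = 0.09/(0.0325×0.86×13.5) = 0.2385 K/W
1/R_core = 1/R_stud + 1/R_cav → R_core = 9.392×10^-4 K/W
R_outer = 0.013/(0.189×13.5) = 0.005095 K/W
R_total = 0.01816 K/W
Q = ΔT/R_total = 38/0.01816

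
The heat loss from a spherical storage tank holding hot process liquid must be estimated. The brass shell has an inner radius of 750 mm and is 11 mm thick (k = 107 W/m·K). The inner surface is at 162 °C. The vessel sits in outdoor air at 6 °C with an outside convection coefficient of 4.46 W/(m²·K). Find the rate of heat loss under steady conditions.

Q ≈ 5060 W

Spherical conduction: R = (1/r_in − 1/r_out)/(4πk) per layer; series-sum.
R_brass shell = (1/0.75 − 1/0.761)/(4π×107) = 1.433×10^-5 K/W
R_outer film = 1/(h·4πr_o²) = 1/(4.46×4π×0.761²) = 0.03081 K/W
R_total = 0.03082 K/W
Q = ΔT/R_total = 156/0.03082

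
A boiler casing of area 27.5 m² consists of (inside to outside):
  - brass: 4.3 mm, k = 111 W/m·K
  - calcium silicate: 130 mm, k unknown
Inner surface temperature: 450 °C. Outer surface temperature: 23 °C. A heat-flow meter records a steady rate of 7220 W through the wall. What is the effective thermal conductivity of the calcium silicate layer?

Using the resistance-network approach (series):
R_brass = L/(kA) = 0.0043/(111×27.5) = 1.409×10^-6 K/W
Sum of known resistances R_other = 1.409×10^-6 K/W
Total R = ΔT/Q = 427/7220 = 0.05914 K/W
R_calcium silicate = R_total − R_other = 0.05914 K/W
k = L/(R·A) = 0.13/(0.05914×27.5)

k ≈ 0.0799 W/(m·K)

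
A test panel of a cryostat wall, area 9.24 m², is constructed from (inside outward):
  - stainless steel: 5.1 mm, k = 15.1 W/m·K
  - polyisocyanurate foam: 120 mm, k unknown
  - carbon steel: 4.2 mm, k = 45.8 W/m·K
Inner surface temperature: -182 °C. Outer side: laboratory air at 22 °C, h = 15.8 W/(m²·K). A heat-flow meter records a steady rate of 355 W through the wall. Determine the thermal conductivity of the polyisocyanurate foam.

Using the resistance-network approach (series):
R_stainless steel = L/(kA) = 0.0051/(15.1×9.24) = 3.655×10^-5 K/W
R_carbon steel = L/(kA) = 0.0042/(45.8×9.24) = 9.925×10^-6 K/W
R_outer film = 1/(h_o·A) = 1/(15.8×9.24) = 0.00685 K/W
Sum of known resistances R_other = 0.006896 K/W
Total R = ΔT/Q = 204/355 = 0.5746 K/W
R_polyisocyanurate foam = R_total − R_other = 0.5678 K/W
k = L/(R·A) = 0.12/(0.5678×9.24)

k ≈ 0.0229 W/(m·K)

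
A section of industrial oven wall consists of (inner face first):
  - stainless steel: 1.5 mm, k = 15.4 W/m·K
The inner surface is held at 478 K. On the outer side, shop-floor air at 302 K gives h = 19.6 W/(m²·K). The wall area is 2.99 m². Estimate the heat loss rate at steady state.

Q ≈ 10300 W

Model the wall as resistances in series:
R_stainless steel = L/(kA) = 0.0015/(15.4×2.99) = 3.258×10^-5 K/W
R_outer film = 1/(h_o·A) = 1/(19.6×2.99) = 0.01706 K/W
R_total = 0.0171 K/W
Q = ΔT / R_total = 176 / 0.0171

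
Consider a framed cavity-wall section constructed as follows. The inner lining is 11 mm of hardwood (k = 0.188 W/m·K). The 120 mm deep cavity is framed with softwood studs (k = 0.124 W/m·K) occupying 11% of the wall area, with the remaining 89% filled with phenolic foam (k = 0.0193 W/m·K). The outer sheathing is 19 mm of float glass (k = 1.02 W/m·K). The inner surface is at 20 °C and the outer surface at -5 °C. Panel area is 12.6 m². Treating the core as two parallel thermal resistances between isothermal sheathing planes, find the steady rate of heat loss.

Sheathing layers in series; stud and cavity paths in parallel between them.
R_inner = 0.011/(0.188×12.6) = 0.004644 K/W
R_stud  = 0.12/(0.124×0.11×12.6) = 0.6982 K/W
R_cav   = 0.12/(0.0193×0.89×12.6) = 0.5545 K/W
1/R_core = 1/R_stud + 1/R_cav → R_core = 0.309 K/W
R_outer = 0.019/(1.02×12.6) = 0.001478 K/W
R_total = 0.3152 K/W
Q = ΔT/R_total = 25/0.3152

Q ≈ 79.3 W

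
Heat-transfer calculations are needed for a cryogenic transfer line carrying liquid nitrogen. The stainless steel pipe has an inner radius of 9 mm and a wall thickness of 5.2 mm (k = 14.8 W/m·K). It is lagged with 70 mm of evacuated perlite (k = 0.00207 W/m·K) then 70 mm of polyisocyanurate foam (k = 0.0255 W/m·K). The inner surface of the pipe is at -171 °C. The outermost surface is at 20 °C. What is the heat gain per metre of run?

q′ ≈ 1.36 W/m

Per-layer cylindrical resistances, series-summed:
R_stainless steel pipe wall = ln(14.2/9)/(2π×14.8×1) = 0.004904 K/W
R_evacuated perlite = ln(84.2/14.2)/(2π×0.00207×1) = 136.9 K/W
R_polyisocyanurate foam = ln(154.2/84.2)/(2π×0.0255×1) = 3.776 K/W
R_total = 140.6 K/W
Q = ΔT/R_total = 191/140.6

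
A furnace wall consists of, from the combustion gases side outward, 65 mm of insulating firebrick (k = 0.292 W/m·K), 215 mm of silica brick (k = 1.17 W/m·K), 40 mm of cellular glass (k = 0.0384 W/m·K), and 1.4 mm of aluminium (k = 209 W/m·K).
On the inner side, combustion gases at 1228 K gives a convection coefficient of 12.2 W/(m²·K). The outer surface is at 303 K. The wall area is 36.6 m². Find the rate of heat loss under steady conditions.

Q ≈ 22100 W

Treating each layer as a thermal resistance in series:
R_inner film = 1/(h_i·A) = 1/(12.2×36.6) = 0.00224 K/W
R_insulating firebrick = L/(kA) = 0.065/(0.292×36.6) = 0.006082 K/W
R_silica brick = L/(kA) = 0.215/(1.17×36.6) = 0.005021 K/W
R_cellular glass = L/(kA) = 0.04/(0.0384×36.6) = 0.02846 K/W
R_aluminium = L/(kA) = 0.0014/(209×36.6) = 1.83×10^-7 K/W
R_total = 0.0418 K/W
Q = ΔT / R_total = 925 / 0.0418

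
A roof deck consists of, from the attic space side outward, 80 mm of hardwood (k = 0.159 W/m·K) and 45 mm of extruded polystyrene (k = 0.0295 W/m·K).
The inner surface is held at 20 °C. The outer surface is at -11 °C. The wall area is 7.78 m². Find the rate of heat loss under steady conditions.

Series thermal resistances:
R_hardwood = L/(kA) = 0.08/(0.159×7.78) = 0.06467 K/W
R_extruded polystyrene = L/(kA) = 0.045/(0.0295×7.78) = 0.1961 K/W
R_total = 0.2607 K/W
Q = ΔT / R_total = 31 / 0.2607

Q ≈ 119 W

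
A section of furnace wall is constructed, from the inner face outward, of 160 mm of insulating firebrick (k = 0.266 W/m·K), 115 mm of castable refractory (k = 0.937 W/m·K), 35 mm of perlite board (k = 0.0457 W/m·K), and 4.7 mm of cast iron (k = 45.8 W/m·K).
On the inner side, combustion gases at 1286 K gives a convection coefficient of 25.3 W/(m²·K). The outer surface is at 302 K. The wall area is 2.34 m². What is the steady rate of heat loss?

Q ≈ 1510 W

Using the resistance-network approach (series):
R_inner film = 1/(h_i·A) = 1/(25.3×2.34) = 0.01689 K/W
R_insulating firebrick = L/(kA) = 0.16/(0.266×2.34) = 0.2571 K/W
R_castable refractory = L/(kA) = 0.115/(0.937×2.34) = 0.05245 K/W
R_perlite board = L/(kA) = 0.035/(0.0457×2.34) = 0.3273 K/W
R_cast iron = L/(kA) = 0.0047/(45.8×2.34) = 4.385×10^-5 K/W
R_total = 0.6537 K/W
Q = ΔT / R_total = 984 / 0.6537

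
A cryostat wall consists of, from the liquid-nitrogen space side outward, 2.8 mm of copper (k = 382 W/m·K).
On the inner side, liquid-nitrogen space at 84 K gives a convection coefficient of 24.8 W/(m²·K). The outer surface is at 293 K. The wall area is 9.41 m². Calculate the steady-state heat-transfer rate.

Q ≈ 48800 W

Model the wall as resistances in series:
R_inner film = 1/(h_i·A) = 1/(24.8×9.41) = 0.004285 K/W
R_copper = L/(kA) = 0.0028/(382×9.41) = 7.789×10^-7 K/W
R_total = 0.004286 K/W
Q = ΔT / R_total = 209 / 0.004286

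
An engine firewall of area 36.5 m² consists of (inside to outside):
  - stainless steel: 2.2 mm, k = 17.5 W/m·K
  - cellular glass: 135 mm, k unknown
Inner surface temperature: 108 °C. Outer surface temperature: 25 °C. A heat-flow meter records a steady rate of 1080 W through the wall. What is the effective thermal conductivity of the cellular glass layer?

Thermal resistances in series:
R_stainless steel = L/(kA) = 0.0022/(17.5×36.5) = 3.444×10^-6 K/W
Sum of known resistances R_other = 3.444×10^-6 K/W
Total R = ΔT/Q = 83/1080 = 0.07685 K/W
R_cellular glass = R_total − R_other = 0.07685 K/W
k = L/(R·A) = 0.135/(0.07685×36.5)

k ≈ 0.0481 W/(m·K)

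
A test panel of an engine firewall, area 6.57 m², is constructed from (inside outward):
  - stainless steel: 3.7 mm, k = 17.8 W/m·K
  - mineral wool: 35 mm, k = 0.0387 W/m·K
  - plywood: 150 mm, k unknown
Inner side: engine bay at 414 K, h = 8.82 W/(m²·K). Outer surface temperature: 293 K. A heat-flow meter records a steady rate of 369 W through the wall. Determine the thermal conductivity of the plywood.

Using the resistance-network approach (series):
R_inner film = 1/(h_i·A) = 1/(8.82×6.57) = 0.01726 K/W
R_stainless steel = L/(kA) = 0.0037/(17.8×6.57) = 3.164×10^-5 K/W
R_mineral wool = L/(kA) = 0.035/(0.0387×6.57) = 0.1377 K/W
Sum of known resistances R_other = 0.1549 K/W
Total R = ΔT/Q = 121/369 = 0.3279 K/W
R_plywood = R_total − R_other = 0.173 K/W
k = L/(R·A) = 0.15/(0.173×6.57)

k ≈ 0.132 W/(m·K)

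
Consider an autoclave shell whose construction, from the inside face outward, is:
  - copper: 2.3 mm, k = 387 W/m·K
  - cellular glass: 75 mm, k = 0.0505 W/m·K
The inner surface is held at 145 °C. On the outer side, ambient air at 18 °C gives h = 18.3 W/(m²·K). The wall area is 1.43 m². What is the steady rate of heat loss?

Thermal resistances in series:
R_copper = L/(kA) = 0.0023/(387×1.43) = 4.156×10^-6 K/W
R_cellular glass = L/(kA) = 0.075/(0.0505×1.43) = 1.039 K/W
R_outer film = 1/(h_o·A) = 1/(18.3×1.43) = 0.03821 K/W
R_total = 1.077 K/W
Q = ΔT / R_total = 127 / 1.077

Q ≈ 118 W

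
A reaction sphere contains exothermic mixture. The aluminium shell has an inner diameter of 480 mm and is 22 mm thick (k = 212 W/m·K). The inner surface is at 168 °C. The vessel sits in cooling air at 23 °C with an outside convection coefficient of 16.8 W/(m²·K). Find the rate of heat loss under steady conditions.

Each spherical layer contributes R = (1/r_i − 1/r_o)/(4πk):
R_aluminium shell = (1/0.24 − 1/0.262)/(4π×212) = 1.313×10^-4 K/W
R_outer film = 1/(h·4πr_o²) = 1/(16.8×4π×0.262²) = 0.069 K/W
R_total = 0.06914 K/W
Q = ΔT/R_total = 145/0.06914

Q ≈ 2100 W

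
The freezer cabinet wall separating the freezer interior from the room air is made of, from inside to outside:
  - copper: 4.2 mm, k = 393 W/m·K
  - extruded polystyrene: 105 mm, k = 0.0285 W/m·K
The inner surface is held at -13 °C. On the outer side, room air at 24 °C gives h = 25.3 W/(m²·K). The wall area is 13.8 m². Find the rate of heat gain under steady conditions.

Q ≈ 137 W

Model the wall as resistances in series:
R_copper = L/(kA) = 0.0042/(393×13.8) = 7.744×10^-7 K/W
R_extruded polystyrene = L/(kA) = 0.105/(0.0285×13.8) = 0.267 K/W
R_outer film = 1/(h_o·A) = 1/(25.3×13.8) = 0.002864 K/W
R_total = 0.2698 K/W
Q = ΔT / R_total = 37 / 0.2698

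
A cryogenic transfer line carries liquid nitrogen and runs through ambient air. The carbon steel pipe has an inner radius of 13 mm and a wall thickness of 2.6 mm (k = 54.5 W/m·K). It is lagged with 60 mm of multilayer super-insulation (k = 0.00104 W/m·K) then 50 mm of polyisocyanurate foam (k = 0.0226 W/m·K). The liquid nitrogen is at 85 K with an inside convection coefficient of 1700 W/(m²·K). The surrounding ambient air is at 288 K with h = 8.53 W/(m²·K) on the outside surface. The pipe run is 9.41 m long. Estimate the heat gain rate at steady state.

Q ≈ 7.79 W

Cylindrical conduction, so R = ln(r₂/r₁)/(2πkL) per layer, in series:
R_inner film = 1/(h_i·2πr₁L) = 1/(1700×2π×0.013×9.41) = 7.653×10^-4 K/W
R_carbon steel pipe wall = ln(15.6/13)/(2π×54.5×9.41) = 5.658×10^-5 K/W
R_multilayer super-insulation = ln(75.6/15.6)/(2π×0.00104×9.41) = 25.67 K/W
R_polyisocyanurate foam = ln(125.6/75.6)/(2π×0.0226×9.41) = 0.3799 K/W
R_outer film = 1/(h_o·2πr_oL) = 1/(8.53×2π×0.1256×9.41) = 0.01579 K/W
R_total = 26.06 K/W
Q = ΔT/R_total = 203/26.06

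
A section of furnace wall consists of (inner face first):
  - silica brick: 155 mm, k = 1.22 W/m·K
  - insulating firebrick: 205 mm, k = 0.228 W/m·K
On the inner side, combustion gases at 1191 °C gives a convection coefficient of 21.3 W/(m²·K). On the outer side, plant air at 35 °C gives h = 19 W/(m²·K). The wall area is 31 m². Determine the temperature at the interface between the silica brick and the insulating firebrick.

Model the wall as resistances in series:
R_inner film = 1/(h_i·A) = 1/(21.3×31) = 0.001514 K/W
R_silica brick = L/(kA) = 0.155/(1.22×31) = 0.004098 K/W
R_insulating firebrick = L/(kA) = 0.205/(0.228×31) = 0.029 K/W
R_outer film = 1/(h_o·A) = 1/(19×31) = 0.001698 K/W
R_total = 0.03631 K/W;  Q = ΔT/R_total = 1156/0.03631 = 31830 W
T_interface = T_inner − Q·ΣR(inner→interface) = 1191 − 31800×0.005613

T ≈ 1010 °C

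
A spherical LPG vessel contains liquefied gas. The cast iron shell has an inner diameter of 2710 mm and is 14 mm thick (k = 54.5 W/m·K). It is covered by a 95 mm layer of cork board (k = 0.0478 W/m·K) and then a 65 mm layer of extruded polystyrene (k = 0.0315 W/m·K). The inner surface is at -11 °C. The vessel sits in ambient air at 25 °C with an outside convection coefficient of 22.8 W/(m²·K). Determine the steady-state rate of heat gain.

Q ≈ 234 W

Each spherical layer contributes R = (1/r_i − 1/r_o)/(4πk):
R_cast iron shell = (1/1.355 − 1/1.369)/(4π×54.5) = 1.102×10^-5 K/W
R_cork board = (1/1.369 − 1/1.464)/(4π×0.0478) = 0.07891 K/W
R_extruded polystyrene = (1/1.464 − 1/1.529)/(4π×0.0315) = 0.07336 K/W
R_outer film = 1/(h·4πr_o²) = 1/(22.8×4π×1.529²) = 0.001493 K/W
R_total = 0.1538 K/W
Q = ΔT/R_total = 36/0.1538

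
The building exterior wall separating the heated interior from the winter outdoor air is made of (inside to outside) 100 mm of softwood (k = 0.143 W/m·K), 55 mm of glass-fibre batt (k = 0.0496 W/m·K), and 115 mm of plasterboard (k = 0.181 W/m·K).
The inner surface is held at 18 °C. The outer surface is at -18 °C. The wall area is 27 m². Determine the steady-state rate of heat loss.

Thermal resistances in series:
R_softwood = L/(kA) = 0.1/(0.143×27) = 0.0259 K/W
R_glass-fibre batt = L/(kA) = 0.055/(0.0496×27) = 0.04107 K/W
R_plasterboard = L/(kA) = 0.115/(0.181×27) = 0.02353 K/W
R_total = 0.0905 K/W
Q = ΔT / R_total = 36 / 0.0905

Q ≈ 398 W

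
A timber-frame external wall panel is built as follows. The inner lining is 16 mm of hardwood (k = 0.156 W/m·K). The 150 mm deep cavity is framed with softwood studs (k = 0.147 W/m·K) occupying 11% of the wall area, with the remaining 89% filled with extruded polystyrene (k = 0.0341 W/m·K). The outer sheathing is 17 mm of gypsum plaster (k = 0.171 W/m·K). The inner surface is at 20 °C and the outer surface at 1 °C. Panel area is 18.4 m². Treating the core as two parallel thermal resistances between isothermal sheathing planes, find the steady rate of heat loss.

Sheathing layers in series; stud and cavity paths in parallel between them.
R_inner = 0.016/(0.156×18.4) = 0.005574 K/W
R_stud  = 0.15/(0.147×0.11×18.4) = 0.5042 K/W
R_cav   = 0.15/(0.0341×0.89×18.4) = 0.2686 K/W
1/R_core = 1/R_stud + 1/R_cav → R_core = 0.1752 K/W
R_outer = 0.017/(0.171×18.4) = 0.005403 K/W
R_total = 0.1862 K/W
Q = ΔT/R_total = 19/0.1862

Q ≈ 102 W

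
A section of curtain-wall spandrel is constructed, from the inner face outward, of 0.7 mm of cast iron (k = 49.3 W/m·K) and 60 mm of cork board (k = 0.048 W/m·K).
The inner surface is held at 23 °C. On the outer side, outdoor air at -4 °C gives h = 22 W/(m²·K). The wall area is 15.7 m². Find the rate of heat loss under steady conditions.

Q ≈ 327 W

Treating each layer as a thermal resistance in series:
R_cast iron = L/(kA) = 0.0007/(49.3×15.7) = 9.044×10^-7 K/W
R_cork board = L/(kA) = 0.06/(0.048×15.7) = 0.07962 K/W
R_outer film = 1/(h_o·A) = 1/(22×15.7) = 0.002895 K/W
R_total = 0.08251 K/W
Q = ΔT / R_total = 27 / 0.08251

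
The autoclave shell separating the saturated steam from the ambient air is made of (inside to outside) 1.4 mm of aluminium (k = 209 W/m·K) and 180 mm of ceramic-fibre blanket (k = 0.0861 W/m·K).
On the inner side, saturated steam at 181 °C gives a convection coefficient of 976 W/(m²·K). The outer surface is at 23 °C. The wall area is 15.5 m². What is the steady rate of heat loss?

Series thermal resistances:
R_inner film = 1/(h_i·A) = 1/(976×15.5) = 6.61×10^-5 K/W
R_aluminium = L/(kA) = 0.0014/(209×15.5) = 4.322×10^-7 K/W
R_ceramic-fibre blanket = L/(kA) = 0.18/(0.0861×15.5) = 0.1349 K/W
R_total = 0.1349 K/W
Q = ΔT / R_total = 158 / 0.1349

Q ≈ 1170 W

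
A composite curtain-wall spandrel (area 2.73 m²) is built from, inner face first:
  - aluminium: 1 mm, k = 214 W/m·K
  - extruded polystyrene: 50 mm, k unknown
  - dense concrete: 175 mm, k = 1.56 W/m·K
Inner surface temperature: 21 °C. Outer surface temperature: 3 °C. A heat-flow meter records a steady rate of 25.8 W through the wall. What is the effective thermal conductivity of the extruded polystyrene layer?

Thermal resistances in series:
R_aluminium = L/(kA) = 0.001/(214×2.73) = 1.712×10^-6 K/W
R_dense concrete = L/(kA) = 0.175/(1.56×2.73) = 0.04109 K/W
Sum of known resistances R_other = 0.04109 K/W
Total R = ΔT/Q = 18/25.8 = 0.6977 K/W
R_extruded polystyrene = R_total − R_other = 0.6566 K/W
k = L/(R·A) = 0.05/(0.6566×2.73)

k ≈ 0.0279 W/(m·K)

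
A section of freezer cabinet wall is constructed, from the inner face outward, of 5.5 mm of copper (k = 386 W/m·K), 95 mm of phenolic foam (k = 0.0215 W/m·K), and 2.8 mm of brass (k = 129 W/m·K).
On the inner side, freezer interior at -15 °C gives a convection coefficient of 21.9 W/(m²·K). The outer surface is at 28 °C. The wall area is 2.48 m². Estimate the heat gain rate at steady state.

Q ≈ 23.9 W

Using the resistance-network approach (series):
R_inner film = 1/(h_i·A) = 1/(21.9×2.48) = 0.01841 K/W
R_copper = L/(kA) = 0.0055/(386×2.48) = 5.745×10^-6 K/W
R_phenolic foam = L/(kA) = 0.095/(0.0215×2.48) = 1.782 K/W
R_brass = L/(kA) = 0.0028/(129×2.48) = 8.752×10^-6 K/W
R_total = 1.8 K/W
Q = ΔT / R_total = 43 / 1.8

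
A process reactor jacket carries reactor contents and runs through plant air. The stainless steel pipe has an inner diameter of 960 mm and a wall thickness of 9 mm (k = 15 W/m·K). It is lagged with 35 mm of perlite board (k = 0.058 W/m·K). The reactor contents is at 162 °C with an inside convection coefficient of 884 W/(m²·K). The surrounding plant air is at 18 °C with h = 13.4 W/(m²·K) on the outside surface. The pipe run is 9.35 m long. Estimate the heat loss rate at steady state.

Q ≈ 6320 W

Per-layer cylindrical resistances, series-summed:
R_inner film = 1/(h_i·2πr₁L) = 1/(884×2π×0.48×9.35) = 4.012×10^-5 K/W
R_stainless steel pipe wall = ln(489/480)/(2π×15×9.35) = 2.108×10^-5 K/W
R_perlite board = ln(524/489)/(2π×0.058×9.35) = 0.02029 K/W
R_outer film = 1/(h_o·2πr_oL) = 1/(13.4×2π×0.524×9.35) = 0.002424 K/W
R_total = 0.02277 K/W
Q = ΔT/R_total = 144/0.02277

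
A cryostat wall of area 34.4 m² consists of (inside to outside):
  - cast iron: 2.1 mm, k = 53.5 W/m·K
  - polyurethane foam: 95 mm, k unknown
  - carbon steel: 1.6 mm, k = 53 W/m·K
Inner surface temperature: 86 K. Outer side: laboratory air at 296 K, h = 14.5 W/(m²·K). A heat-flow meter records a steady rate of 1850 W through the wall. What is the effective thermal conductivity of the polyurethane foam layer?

Treating each layer as a thermal resistance in series:
R_cast iron = L/(kA) = 0.0021/(53.5×34.4) = 1.141×10^-6 K/W
R_carbon steel = L/(kA) = 0.0016/(53×34.4) = 8.776×10^-7 K/W
R_outer film = 1/(h_o·A) = 1/(14.5×34.4) = 0.002005 K/W
Sum of known resistances R_other = 0.002007 K/W
Total R = ΔT/Q = 210/1850 = 0.1135 K/W
R_polyurethane foam = R_total − R_other = 0.1115 K/W
k = L/(R·A) = 0.095/(0.1115×34.4)

k ≈ 0.0248 W/(m·K)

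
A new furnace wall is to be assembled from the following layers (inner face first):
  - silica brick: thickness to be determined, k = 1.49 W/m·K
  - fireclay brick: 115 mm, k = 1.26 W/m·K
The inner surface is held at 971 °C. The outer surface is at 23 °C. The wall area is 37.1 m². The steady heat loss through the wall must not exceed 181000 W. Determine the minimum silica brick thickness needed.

Treating each layer as a thermal resistance in series:
R_fireclay brick = L/(kA) = 0.115/(1.26×37.1) = 0.00246 K/W
Sum of the known resistances R_other = 0.00246 K/W
Required total resistance R_tot = ΔT/Q_allow = 948/181000 = 0.005238 K/W
R_silica brick = R_tot − R_other = 0.002777 K/W
L = R·k·A = 0.002777×1.49×37.1

L ≈ 154 mm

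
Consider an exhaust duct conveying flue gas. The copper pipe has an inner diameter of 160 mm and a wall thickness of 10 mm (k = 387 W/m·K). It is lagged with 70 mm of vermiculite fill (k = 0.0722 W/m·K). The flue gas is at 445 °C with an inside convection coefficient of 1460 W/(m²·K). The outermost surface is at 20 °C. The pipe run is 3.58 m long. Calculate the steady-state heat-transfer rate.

Q ≈ 1200 W

Treating each annulus and film as a series resistance:
R_inner film = 1/(h_i·2πr₁L) = 1/(1460×2π×0.08×3.58) = 3.806×10^-4 K/W
R_copper pipe wall = ln(90/80)/(2π×387×3.58) = 1.353×10^-5 K/W
R_vermiculite fill = ln(160/90)/(2π×0.0722×3.58) = 0.3543 K/W
R_total = 0.3547 K/W
Q = ΔT/R_total = 425/0.3547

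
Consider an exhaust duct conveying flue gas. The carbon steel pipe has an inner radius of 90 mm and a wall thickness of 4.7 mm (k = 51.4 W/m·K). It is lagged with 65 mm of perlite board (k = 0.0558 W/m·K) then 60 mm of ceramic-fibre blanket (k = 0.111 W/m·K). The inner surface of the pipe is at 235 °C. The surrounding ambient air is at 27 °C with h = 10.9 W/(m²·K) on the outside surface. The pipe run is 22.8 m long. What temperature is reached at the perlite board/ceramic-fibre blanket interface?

Cylindrical conduction, so R = ln(r₂/r₁)/(2πkL) per layer, in series:
R_carbon steel pipe wall = ln(94.7/90)/(2π×51.4×22.8) = 6.913×10^-6 K/W
R_perlite board = ln(159.7/94.7)/(2π×0.0558×22.8) = 0.06537 K/W
R_ceramic-fibre blanket = ln(219.7/159.7)/(2π×0.111×22.8) = 0.02006 K/W
R_outer film = 1/(h_o·2πr_oL) = 1/(10.9×2π×0.2197×22.8) = 0.002915 K/W
R_total = 0.08835 K/W
Q = ΔT/R_total = 208/0.08835
Q = 2350 W
T_interface = T_inner − Q·ΣR(inner→interface) = 235 − 2350×0.06538

T ≈ 81.1 °C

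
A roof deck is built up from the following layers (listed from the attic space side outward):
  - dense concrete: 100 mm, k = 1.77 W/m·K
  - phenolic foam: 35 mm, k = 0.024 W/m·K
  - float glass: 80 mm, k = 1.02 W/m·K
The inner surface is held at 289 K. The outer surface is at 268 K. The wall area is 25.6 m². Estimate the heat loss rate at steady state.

Using the resistance-network approach (series):
R_dense concrete = L/(kA) = 0.1/(1.77×25.6) = 0.002207 K/W
R_phenolic foam = L/(kA) = 0.035/(0.024×25.6) = 0.05697 K/W
R_float glass = L/(kA) = 0.08/(1.02×25.6) = 0.003064 K/W
R_total = 0.06224 K/W
Q = ΔT / R_total = 21 / 0.06224

Q ≈ 337 W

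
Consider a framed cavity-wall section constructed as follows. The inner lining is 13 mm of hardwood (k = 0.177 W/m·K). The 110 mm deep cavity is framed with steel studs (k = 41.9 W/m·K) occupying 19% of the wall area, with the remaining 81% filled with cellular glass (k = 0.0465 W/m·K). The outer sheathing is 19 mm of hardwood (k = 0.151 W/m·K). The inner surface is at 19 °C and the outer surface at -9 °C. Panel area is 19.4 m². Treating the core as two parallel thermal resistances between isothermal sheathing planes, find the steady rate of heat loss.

Sheathing layers in series; stud and cavity paths in parallel between them.
R_inner = 0.013/(0.177×19.4) = 0.003786 K/W
R_stud  = 0.11/(41.9×0.19×19.4) = 7.122×10^-4 K/W
R_cav   = 0.11/(0.0465×0.81×19.4) = 0.1505 K/W
1/R_core = 1/R_stud + 1/R_cav → R_core = 7.089×10^-4 K/W
R_outer = 0.019/(0.151×19.4) = 0.006486 K/W
R_total = 0.01098 K/W
Q = ΔT/R_total = 28/0.01098

Q ≈ 2550 W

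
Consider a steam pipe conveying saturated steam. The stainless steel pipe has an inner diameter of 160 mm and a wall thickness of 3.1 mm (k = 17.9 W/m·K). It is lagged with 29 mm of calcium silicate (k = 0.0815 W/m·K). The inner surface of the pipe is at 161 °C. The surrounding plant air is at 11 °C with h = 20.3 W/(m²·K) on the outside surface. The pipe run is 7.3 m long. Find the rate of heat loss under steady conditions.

Q ≈ 1670 W

Cylindrical conduction, so R = ln(r₂/r₁)/(2πkL) per layer, in series:
R_stainless steel pipe wall = ln(83.1/80)/(2π×17.9×7.3) = 4.631×10^-5 K/W
R_calcium silicate = ln(112.1/83.1)/(2π×0.0815×7.3) = 0.08008 K/W
R_outer film = 1/(h_o·2πr_oL) = 1/(20.3×2π×0.1121×7.3) = 0.009581 K/W
R_total = 0.08971 K/W
Q = ΔT/R_total = 150/0.08971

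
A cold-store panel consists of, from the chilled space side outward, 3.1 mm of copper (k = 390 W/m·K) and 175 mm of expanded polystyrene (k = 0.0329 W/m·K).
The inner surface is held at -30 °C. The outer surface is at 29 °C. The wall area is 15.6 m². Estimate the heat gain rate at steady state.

Model the wall as resistances in series:
R_copper = L/(kA) = 0.0031/(390×15.6) = 5.095×10^-7 K/W
R_expanded polystyrene = L/(kA) = 0.175/(0.0329×15.6) = 0.341 K/W
R_total = 0.341 K/W
Q = ΔT / R_total = 59 / 0.341

Q ≈ 173 W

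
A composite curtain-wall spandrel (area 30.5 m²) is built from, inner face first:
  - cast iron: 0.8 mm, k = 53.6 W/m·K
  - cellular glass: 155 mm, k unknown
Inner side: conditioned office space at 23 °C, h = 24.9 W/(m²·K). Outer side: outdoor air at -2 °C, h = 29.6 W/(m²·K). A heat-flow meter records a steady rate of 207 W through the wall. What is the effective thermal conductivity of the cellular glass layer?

Thermal resistances in series:
R_inner film = 1/(h_i·A) = 1/(24.9×30.5) = 0.001317 K/W
R_cast iron = L/(kA) = 0.0008/(53.6×30.5) = 4.894×10^-7 K/W
R_outer film = 1/(h_o·A) = 1/(29.6×30.5) = 0.001108 K/W
Sum of known resistances R_other = 0.002425 K/W
Total R = ΔT/Q = 25/207 = 0.1208 K/W
R_cellular glass = R_total − R_other = 0.1183 K/W
k = L/(R·A) = 0.155/(0.1183×30.5)

k ≈ 0.0429 W/(m·K)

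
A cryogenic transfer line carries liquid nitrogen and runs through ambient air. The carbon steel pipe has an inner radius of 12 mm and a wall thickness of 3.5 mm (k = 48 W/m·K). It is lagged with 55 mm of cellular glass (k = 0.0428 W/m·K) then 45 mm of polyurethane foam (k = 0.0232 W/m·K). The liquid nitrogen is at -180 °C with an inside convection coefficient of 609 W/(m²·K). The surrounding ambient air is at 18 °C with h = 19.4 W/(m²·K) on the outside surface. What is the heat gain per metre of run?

q′ ≈ 21.7 W/m

Per-layer cylindrical resistances, series-summed:
R_inner film = 1/(h_i·2πr₁L) = 1/(609×2π×0.012×1) = 0.02178 K/W
R_carbon steel pipe wall = ln(15.5/12)/(2π×48×1) = 8.486×10^-4 K/W
R_cellular glass = ln(70.5/15.5)/(2π×0.0428×1) = 5.633 K/W
R_polyurethane foam = ln(115.5/70.5)/(2π×0.0232×1) = 3.387 K/W
R_outer film = 1/(h_o·2πr_oL) = 1/(19.4×2π×0.1155×1) = 0.07103 K/W
R_total = 9.113 K/W
Q = ΔT/R_total = 198/9.113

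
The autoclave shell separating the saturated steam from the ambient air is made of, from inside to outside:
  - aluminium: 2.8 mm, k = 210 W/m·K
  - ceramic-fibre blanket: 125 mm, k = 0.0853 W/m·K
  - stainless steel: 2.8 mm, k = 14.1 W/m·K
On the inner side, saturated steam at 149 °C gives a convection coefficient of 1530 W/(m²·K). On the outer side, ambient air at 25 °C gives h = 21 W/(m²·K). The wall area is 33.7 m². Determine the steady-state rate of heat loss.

Q ≈ 2760 W

Using the resistance-network approach (series):
R_inner film = 1/(h_i·A) = 1/(1530×33.7) = 1.939×10^-5 K/W
R_aluminium = L/(kA) = 0.0028/(210×33.7) = 3.956×10^-7 K/W
R_ceramic-fibre blanket = L/(kA) = 0.125/(0.0853×33.7) = 0.04348 K/W
R_stainless steel = L/(kA) = 0.0028/(14.1×33.7) = 5.893×10^-6 K/W
R_outer film = 1/(h_o·A) = 1/(21×33.7) = 0.001413 K/W
R_total = 0.04492 K/W
Q = ΔT / R_total = 124 / 0.04492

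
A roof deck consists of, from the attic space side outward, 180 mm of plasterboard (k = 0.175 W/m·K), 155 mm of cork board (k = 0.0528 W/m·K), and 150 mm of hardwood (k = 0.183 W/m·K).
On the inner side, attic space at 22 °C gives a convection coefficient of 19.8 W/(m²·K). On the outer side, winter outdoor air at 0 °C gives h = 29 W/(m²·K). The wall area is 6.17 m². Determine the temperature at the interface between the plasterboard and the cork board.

T ≈ 17.1 °C

Using the resistance-network approach (series):
R_inner film = 1/(h_i·A) = 1/(19.8×6.17) = 0.008186 K/W
R_plasterboard = L/(kA) = 0.18/(0.175×6.17) = 0.1667 K/W
R_cork board = L/(kA) = 0.155/(0.0528×6.17) = 0.4758 K/W
R_hardwood = L/(kA) = 0.15/(0.183×6.17) = 0.1328 K/W
R_outer film = 1/(h_o·A) = 1/(29×6.17) = 0.005589 K/W
R_total = 0.7891 K/W;  Q = ΔT/R_total = 22/0.7891 = 27.88 W
T_interface = T_inner − Q·ΣR(inner→interface) = 22 − 27.9×0.1749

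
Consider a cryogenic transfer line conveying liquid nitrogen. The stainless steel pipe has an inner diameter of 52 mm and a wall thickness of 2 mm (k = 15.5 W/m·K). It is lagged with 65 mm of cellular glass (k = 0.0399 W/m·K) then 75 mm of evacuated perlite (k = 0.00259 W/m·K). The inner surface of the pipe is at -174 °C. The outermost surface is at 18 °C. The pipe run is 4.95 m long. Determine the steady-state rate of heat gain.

Q ≈ 23.1 W

Per-layer cylindrical resistances, series-summed:
R_stainless steel pipe wall = ln(28/26)/(2π×15.5×4.95) = 1.537×10^-4 K/W
R_cellular glass = ln(93/28)/(2π×0.0399×4.95) = 0.9673 K/W
R_evacuated perlite = ln(168/93)/(2π×0.00259×4.95) = 7.341 K/W
R_total = 8.309 K/W
Q = ΔT/R_total = 192/8.309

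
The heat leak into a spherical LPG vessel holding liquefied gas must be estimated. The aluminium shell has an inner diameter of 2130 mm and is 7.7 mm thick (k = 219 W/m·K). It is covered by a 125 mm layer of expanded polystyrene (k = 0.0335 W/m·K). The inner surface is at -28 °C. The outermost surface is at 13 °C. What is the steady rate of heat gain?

Q ≈ 177 W

Each spherical layer contributes R = (1/r_i − 1/r_o)/(4πk):
R_aluminium shell = (1/1.065 − 1/1.0727)/(4π×219) = 2.449×10^-6 K/W
R_expanded polystyrene = (1/1.0727 − 1/1.1977)/(4π×0.0335) = 0.2311 K/W
R_total = 0.2311 K/W
Q = ΔT/R_total = 41/0.2311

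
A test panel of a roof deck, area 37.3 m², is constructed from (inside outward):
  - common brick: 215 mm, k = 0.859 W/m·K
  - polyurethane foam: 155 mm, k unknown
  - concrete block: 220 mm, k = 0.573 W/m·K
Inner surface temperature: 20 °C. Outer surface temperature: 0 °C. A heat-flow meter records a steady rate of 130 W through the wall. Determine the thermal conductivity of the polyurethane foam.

k ≈ 0.0304 W/(m·K)

Treating each layer as a thermal resistance in series:
R_common brick = L/(kA) = 0.215/(0.859×37.3) = 0.00671 K/W
R_concrete block = L/(kA) = 0.22/(0.573×37.3) = 0.01029 K/W
Sum of known resistances R_other = 0.017 K/W
Total R = ΔT/Q = 20/130 = 0.1538 K/W
R_polyurethane foam = R_total − R_other = 0.1368 K/W
k = L/(R·A) = 0.155/(0.1368×37.3)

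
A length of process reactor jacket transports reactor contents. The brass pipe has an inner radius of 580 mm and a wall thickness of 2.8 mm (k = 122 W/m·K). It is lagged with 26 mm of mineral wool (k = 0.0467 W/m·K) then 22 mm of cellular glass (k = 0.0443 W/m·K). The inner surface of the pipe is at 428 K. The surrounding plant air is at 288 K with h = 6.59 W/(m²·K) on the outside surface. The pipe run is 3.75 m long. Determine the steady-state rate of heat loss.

For a radial system each layer contributes R = ln(r_out/r_in)/(2πkL); films add R = 1/(hA).
R_brass pipe wall = ln(582.8/580)/(2π×122×3.75) = 1.675×10^-6 K/W
R_mineral wool = ln(608.8/582.8)/(2π×0.0467×3.75) = 0.03967 K/W
R_cellular glass = ln(630.8/608.8)/(2π×0.0443×3.75) = 0.03401 K/W
R_outer film = 1/(h_o·2πr_oL) = 1/(6.59×2π×0.6308×3.75) = 0.01021 K/W
R_total = 0.08389 K/W
Q = ΔT/R_total = 140/0.08389

Q ≈ 1670 W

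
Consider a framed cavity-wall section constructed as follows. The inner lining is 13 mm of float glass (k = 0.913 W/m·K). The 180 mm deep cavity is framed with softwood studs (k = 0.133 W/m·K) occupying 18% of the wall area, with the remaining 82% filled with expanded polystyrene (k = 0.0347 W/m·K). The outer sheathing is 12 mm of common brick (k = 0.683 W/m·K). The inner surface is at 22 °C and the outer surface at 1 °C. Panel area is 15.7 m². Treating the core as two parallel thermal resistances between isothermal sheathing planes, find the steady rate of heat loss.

Q ≈ 95.1 W

Sheathing layers in series; stud and cavity paths in parallel between them.
R_inner = 0.013/(0.913×15.7) = 9.069×10^-4 K/W
R_stud  = 0.18/(0.133×0.18×15.7) = 0.4789 K/W
R_cav   = 0.18/(0.0347×0.82×15.7) = 0.4029 K/W
1/R_core = 1/R_stud + 1/R_cav → R_core = 0.2188 K/W
R_outer = 0.012/(0.683×15.7) = 0.001119 K/W
R_total = 0.2208 K/W
Q = ΔT/R_total = 21/0.2208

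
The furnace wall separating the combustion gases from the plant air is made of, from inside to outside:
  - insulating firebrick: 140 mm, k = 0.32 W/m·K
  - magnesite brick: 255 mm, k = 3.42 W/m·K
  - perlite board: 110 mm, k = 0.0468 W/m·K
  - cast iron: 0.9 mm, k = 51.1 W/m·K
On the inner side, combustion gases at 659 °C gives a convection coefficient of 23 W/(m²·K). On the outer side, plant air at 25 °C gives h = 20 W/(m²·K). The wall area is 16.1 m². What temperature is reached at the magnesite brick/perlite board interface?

T ≈ 540 °C

Series thermal resistances:
R_inner film = 1/(h_i·A) = 1/(23×16.1) = 0.002701 K/W
R_insulating firebrick = L/(kA) = 0.14/(0.32×16.1) = 0.02717 K/W
R_magnesite brick = L/(kA) = 0.255/(3.42×16.1) = 0.004631 K/W
R_perlite board = L/(kA) = 0.11/(0.0468×16.1) = 0.146 K/W
R_cast iron = L/(kA) = 0.0009/(51.1×16.1) = 1.094×10^-6 K/W
R_outer film = 1/(h_o·A) = 1/(20×16.1) = 0.003106 K/W
R_total = 0.1836 K/W;  Q = ΔT/R_total = 634/0.1836 = 3453 W
T_interface = T_inner − Q·ΣR(inner→interface) = 659 − 3450×0.03451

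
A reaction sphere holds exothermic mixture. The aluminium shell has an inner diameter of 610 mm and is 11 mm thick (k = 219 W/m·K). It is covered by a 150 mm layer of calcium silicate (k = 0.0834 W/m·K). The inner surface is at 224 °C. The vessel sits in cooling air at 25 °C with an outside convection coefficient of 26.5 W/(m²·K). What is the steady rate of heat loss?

Q ≈ 202 W

Each spherical layer contributes R = (1/r_i − 1/r_o)/(4πk):
R_aluminium shell = (1/0.305 − 1/0.316)/(4π×219) = 4.147×10^-5 K/W
R_calcium silicate = (1/0.316 − 1/0.466)/(4π×0.0834) = 0.9719 K/W
R_outer film = 1/(h·4πr_o²) = 1/(26.5×4π×0.466²) = 0.01383 K/W
R_total = 0.9858 K/W
Q = ΔT/R_total = 199/0.9858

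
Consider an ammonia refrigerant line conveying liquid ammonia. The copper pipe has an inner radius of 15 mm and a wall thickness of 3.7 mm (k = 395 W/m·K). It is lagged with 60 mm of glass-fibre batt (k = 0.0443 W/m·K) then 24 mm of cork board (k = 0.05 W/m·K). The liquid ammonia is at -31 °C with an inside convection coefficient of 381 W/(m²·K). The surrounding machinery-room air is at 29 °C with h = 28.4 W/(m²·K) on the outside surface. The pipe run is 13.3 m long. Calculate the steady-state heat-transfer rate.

Q ≈ 131 W

Cylindrical conduction, so R = ln(r₂/r₁)/(2πkL) per layer, in series:
R_inner film = 1/(h_i·2πr₁L) = 1/(381×2π×0.015×13.3) = 0.002094 K/W
R_copper pipe wall = ln(18.7/15)/(2π×395×13.3) = 6.679×10^-6 K/W
R_glass-fibre batt = ln(78.7/18.7)/(2π×0.0443×13.3) = 0.3882 K/W
R_cork board = ln(102.7/78.7)/(2π×0.05×13.3) = 0.0637 K/W
R_outer film = 1/(h_o·2πr_oL) = 1/(28.4×2π×0.1027×13.3) = 0.004103 K/W
R_total = 0.4581 K/W
Q = ΔT/R_total = 60/0.4581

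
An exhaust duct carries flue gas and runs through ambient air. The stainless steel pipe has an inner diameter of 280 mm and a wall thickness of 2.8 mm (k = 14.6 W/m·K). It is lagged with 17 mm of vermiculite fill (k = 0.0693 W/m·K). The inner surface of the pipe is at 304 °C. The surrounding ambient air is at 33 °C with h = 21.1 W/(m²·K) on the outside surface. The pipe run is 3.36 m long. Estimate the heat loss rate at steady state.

Treating each annulus and film as a series resistance:
R_stainless steel pipe wall = ln(142.8/140)/(2π×14.6×3.36) = 6.425×10^-5 K/W
R_vermiculite fill = ln(159.8/142.8)/(2π×0.0693×3.36) = 0.07688 K/W
R_outer film = 1/(h_o·2πr_oL) = 1/(21.1×2π×0.1598×3.36) = 0.01405 K/W
R_total = 0.09099 K/W
Q = ΔT/R_total = 271/0.09099

Q ≈ 2980 W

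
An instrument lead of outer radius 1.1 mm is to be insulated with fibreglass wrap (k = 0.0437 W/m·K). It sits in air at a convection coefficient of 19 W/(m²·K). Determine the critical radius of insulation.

r_cr ≈ 2.3 mm

For a cylinder r_cr = k/h = 0.0437/19
r_cr = 2.3 mm; since the bare radius (1.1 mm) is below r_cr, adding a thin layer of insulation will *increase* heat loss.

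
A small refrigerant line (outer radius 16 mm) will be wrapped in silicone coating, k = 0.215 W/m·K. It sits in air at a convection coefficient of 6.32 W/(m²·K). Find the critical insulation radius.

For a cylinder r_cr = k/h = 0.215/6.32
r_cr = 34 mm; since the bare radius (16 mm) is below r_cr, adding a thin layer of insulation will *increase* heat loss.

r_cr ≈ 34 mm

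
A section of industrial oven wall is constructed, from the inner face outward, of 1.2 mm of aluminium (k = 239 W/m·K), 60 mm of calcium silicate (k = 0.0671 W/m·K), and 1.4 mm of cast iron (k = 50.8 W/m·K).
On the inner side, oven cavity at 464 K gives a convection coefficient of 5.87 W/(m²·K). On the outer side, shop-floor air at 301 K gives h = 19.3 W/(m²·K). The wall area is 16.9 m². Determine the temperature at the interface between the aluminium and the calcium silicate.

T ≈ 439 K

Thermal resistances in series:
R_inner film = 1/(h_i·A) = 1/(5.87×16.9) = 0.01008 K/W
R_aluminium = L/(kA) = 0.0012/(239×16.9) = 2.971×10^-7 K/W
R_calcium silicate = L/(kA) = 0.06/(0.0671×16.9) = 0.05291 K/W
R_cast iron = L/(kA) = 0.0014/(50.8×16.9) = 1.631×10^-6 K/W
R_outer film = 1/(h_o·A) = 1/(19.3×16.9) = 0.003066 K/W
R_total = 0.06606 K/W;  Q = ΔT/R_total = 163/0.06606 = 2468 W
T_interface = T_inner − Q·ΣR(inner→interface) = 464 − 2470×0.01008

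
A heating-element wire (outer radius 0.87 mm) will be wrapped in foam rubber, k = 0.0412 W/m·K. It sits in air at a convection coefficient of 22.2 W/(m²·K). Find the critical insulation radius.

r_cr ≈ 1.86 mm

For a cylinder r_cr = k/h = 0.0412/22.2
r_cr = 1.86 mm; since the bare radius (0.87 mm) is below r_cr, adding a thin layer of insulation will *increase* heat loss.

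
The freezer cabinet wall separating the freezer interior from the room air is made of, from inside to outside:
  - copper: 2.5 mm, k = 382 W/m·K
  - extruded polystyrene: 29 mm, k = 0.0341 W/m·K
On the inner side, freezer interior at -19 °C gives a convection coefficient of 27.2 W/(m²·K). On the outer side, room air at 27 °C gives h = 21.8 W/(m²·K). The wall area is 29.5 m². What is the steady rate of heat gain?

Q ≈ 1450 W

Using the resistance-network approach (series):
R_inner film = 1/(h_i·A) = 1/(27.2×29.5) = 0.001246 K/W
R_copper = L/(kA) = 0.0025/(382×29.5) = 2.218×10^-7 K/W
R_extruded polystyrene = L/(kA) = 0.029/(0.0341×29.5) = 0.02883 K/W
R_outer film = 1/(h_o·A) = 1/(21.8×29.5) = 0.001555 K/W
R_total = 0.03163 K/W
Q = ΔT / R_total = 46 / 0.03163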